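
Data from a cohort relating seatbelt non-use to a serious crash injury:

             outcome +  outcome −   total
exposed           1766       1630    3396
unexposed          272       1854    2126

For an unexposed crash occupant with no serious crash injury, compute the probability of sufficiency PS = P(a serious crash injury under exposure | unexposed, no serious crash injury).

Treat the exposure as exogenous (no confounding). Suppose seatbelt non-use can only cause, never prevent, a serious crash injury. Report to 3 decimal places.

p₁ = P(outcome | exposed) = 1766/3396 = 0.52002
p₀ = P(outcome | unexposed) = 272/2126 = 0.12794
Under exogeneity and monotonicity, PS = (p₁ − p₀)/(1 − p₀).
PS = (0.52002 − 0.12794) / 0.87206 ≈ 0.4496

PS ≈ 0.450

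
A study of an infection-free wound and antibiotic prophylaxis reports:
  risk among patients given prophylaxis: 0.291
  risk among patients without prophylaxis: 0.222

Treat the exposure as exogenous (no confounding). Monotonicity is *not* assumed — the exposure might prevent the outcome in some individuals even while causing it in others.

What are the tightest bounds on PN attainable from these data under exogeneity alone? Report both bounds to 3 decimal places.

0.237 ≤ PN ≤ 1.000

Let p₁ = 0.291, p₀ = 0.222.
Under exogeneity alone the bounds on PN are max{0,(p₁−p₀)/p₁} ≤ PN ≤ min{1,(1−p₀)/p₁}.
  lower = (p₁ − p₀)/p₁ = 0.069 / 0.291 ≈ 0.2371
  upper = min{1, (1 − p₀)/p₁} = 0.778 / 0.291 ≈ 2.6735 → capped at 1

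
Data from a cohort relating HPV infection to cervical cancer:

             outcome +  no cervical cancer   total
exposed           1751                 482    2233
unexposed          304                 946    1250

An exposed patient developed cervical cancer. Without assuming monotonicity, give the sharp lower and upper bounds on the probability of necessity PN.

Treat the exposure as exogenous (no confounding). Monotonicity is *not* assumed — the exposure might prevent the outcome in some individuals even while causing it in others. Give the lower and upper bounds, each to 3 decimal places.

p₁ = P(outcome | exposed) = 1751/2233 = 0.78415
p₀ = P(outcome | unexposed) = 304/1250 = 0.2432
Under exogeneity alone the bounds on PN are max{0,(p₁−p₀)/p₁} ≤ PN ≤ min{1,(1−p₀)/p₁}.
  lower = (p₁ − p₀)/p₁ = 0.54095 / 0.78415 ≈ 0.6899
  upper = min{1, (1 − p₀)/p₁} = 0.7568 / 0.78415 ≈ 0.9651

0.690 ≤ PN ≤ 0.965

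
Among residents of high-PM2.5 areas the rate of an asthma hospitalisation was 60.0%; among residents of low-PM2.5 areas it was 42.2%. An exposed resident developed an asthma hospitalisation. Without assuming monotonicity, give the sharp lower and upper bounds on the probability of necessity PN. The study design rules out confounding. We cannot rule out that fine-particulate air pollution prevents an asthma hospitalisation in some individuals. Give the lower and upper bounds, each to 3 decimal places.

0.297 ≤ PN ≤ 0.963

p₁ = 0.6, p₀ = 0.422.
Under exogeneity alone the bounds on PN are max{0,(p₁−p₀)/p₁} ≤ PN ≤ min{1,(1−p₀)/p₁}.
  lower = (p₁ − p₀)/p₁ = 0.178 / 0.6 ≈ 0.2967
  upper = min{1, (1 − p₀)/p₁} = 0.578 / 0.6 ≈ 0.9633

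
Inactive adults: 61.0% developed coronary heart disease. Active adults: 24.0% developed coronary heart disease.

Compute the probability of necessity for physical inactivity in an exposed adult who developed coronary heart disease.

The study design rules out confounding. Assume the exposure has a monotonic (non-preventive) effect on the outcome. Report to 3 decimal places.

p₁ = 0.61, p₀ = 0.24.
Under exogeneity and monotonicity, PN = (p₁ − p₀) / p₁.
PN = (0.61 − 0.24) / 0.61 = 0.37 / 0.61 ≈ 0.6066

PN ≈ 0.607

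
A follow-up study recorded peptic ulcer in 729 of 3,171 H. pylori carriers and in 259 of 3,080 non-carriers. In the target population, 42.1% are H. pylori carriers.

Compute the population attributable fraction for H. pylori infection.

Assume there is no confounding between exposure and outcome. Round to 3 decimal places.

p₁ = P(outcome | exposed) = 729/3171 = 0.2299
p₀ = P(outcome | unexposed) = 259/3080 = 0.084091
Overall risk P(Y=1) = π·p₁ + (1−π)·p₀ = 0.421×0.2299 + 0.579×0.084091 = 0.14547.
Under exogeneity, PAF = [P(Y=1) − p₀] / P(Y=1).
PAF = (0.14547 − 0.084091) / 0.14547 ≈ 0.4220

PAF ≈ 0.422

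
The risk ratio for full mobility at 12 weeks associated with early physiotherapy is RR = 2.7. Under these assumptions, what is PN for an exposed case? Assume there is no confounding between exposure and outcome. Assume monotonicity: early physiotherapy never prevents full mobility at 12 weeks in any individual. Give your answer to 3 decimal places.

PN ≈ 0.630

Under exogeneity and monotonicity, PN = (RR − 1) / RR = 1 − 1/RR.
PN = (2.7 − 1) / 2.7 = 1.7 / 2.7 ≈ 0.6296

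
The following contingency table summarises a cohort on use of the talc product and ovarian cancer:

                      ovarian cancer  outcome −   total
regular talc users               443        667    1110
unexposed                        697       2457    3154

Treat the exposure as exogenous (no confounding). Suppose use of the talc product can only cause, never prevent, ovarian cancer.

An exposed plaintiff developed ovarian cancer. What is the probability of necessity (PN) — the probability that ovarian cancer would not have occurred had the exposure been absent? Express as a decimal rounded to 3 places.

p₁ = P(outcome | exposed) = 443/1110 = 0.3991
p₀ = P(outcome | unexposed) = 697/3154 = 0.22099
Under exogeneity and monotonicity, PN = (p₁ − p₀) / p₁.
PN = (0.3991 − 0.22099) / 0.3991 = 0.17811 / 0.3991 ≈ 0.4463

PN ≈ 0.446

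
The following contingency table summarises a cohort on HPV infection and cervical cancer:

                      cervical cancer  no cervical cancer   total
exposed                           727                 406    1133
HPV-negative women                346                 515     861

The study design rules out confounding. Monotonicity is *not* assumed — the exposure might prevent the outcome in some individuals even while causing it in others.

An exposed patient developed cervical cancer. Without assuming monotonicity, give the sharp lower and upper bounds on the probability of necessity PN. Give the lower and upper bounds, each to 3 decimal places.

p₁ = P(outcome | exposed) = 727/1133 = 0.64166
p₀ = P(outcome | unexposed) = 346/861 = 0.40186
Under exogeneity alone the bounds on PN are max{0,(p₁−p₀)/p₁} ≤ PN ≤ min{1,(1−p₀)/p₁}.
  lower = (p₁ − p₀)/p₁ = 0.2398 / 0.64166 ≈ 0.3737
  upper = min{1, (1 − p₀)/p₁} = 0.59814 / 0.64166 ≈ 0.9322

0.374 ≤ PN ≤ 0.932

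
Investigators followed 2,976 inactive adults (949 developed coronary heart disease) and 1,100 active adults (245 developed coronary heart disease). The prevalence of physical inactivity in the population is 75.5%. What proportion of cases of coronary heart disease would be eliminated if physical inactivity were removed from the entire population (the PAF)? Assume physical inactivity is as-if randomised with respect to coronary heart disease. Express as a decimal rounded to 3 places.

PAF ≈ 0.246

p₁ = P(outcome | exposed) = 949/2976 = 0.31888
p₀ = P(outcome | unexposed) = 245/1100 = 0.22273
Overall risk P(Y=1) = π·p₁ + (1−π)·p₀ = 0.755×0.31888 + 0.245×0.22273 = 0.29533.
Under exogeneity, PAF = [P(Y=1) − p₀] / P(Y=1).
PAF = (0.29533 − 0.22273) / 0.29533 ≈ 0.2458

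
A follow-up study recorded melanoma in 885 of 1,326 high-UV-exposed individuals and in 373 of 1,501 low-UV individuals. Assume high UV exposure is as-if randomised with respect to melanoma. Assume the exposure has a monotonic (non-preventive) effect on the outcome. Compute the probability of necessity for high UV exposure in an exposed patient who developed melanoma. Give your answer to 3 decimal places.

p₁ = P(outcome | exposed) = 885/1326 = 0.66742
p₀ = P(outcome | unexposed) = 373/1501 = 0.2485
Under exogeneity and monotonicity, PN = (p₁ − p₀) / p₁.
PN = (0.66742 − 0.2485) / 0.66742 = 0.41892 / 0.66742 ≈ 0.6277

PN ≈ 0.628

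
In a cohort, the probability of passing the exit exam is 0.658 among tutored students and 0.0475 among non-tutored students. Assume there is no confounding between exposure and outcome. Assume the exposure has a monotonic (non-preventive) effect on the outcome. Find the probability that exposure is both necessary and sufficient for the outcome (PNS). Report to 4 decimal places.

Let p₁ = 0.658, p₀ = 0.0475.
Under exogeneity and monotonicity, PNS = p₁ − p₀.
PNS = 0.658 − 0.0475 = 0.6105

PNS ≈ 0.6105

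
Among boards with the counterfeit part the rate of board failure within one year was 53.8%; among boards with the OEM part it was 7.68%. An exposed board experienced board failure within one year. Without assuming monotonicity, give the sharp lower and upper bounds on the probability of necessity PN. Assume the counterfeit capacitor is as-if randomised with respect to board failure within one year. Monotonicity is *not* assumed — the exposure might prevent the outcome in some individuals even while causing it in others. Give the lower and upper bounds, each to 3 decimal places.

0.857 ≤ PN ≤ 1.000

p₁ = 0.538, p₀ = 0.0768.
Under exogeneity alone the bounds on PN are max{0,(p₁−p₀)/p₁} ≤ PN ≤ min{1,(1−p₀)/p₁}.
  lower = (p₁ − p₀)/p₁ = 0.4612 / 0.538 ≈ 0.8572
  upper = min{1, (1 − p₀)/p₁} = 0.9232 / 0.538 ≈ 1.7160 → capped at 1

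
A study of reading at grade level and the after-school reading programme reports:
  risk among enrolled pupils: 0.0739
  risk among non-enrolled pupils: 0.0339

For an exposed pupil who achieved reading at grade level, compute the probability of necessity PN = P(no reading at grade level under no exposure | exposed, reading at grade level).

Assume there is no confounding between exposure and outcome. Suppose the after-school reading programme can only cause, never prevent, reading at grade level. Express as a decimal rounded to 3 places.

Let p₁ = 0.0739, p₀ = 0.0339.
Under exogeneity and monotonicity, PN = (p₁ − p₀) / p₁.
PN = (0.0739 − 0.0339) / 0.0739 = 0.04 / 0.0739 ≈ 0.5413

PN ≈ 0.541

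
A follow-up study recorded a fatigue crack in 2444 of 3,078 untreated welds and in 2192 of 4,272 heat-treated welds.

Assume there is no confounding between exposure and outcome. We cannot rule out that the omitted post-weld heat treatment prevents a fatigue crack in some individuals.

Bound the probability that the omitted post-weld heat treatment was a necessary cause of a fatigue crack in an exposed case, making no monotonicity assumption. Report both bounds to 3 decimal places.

p₁ = P(outcome | exposed) = 2444/3078 = 0.79402
p₀ = P(outcome | unexposed) = 2192/4272 = 0.51311
Under exogeneity alone the bounds on PN are max{0,(p₁−p₀)/p₁} ≤ PN ≤ min{1,(1−p₀)/p₁}.
  lower = (p₁ − p₀)/p₁ = 0.28091 / 0.79402 ≈ 0.3538
  upper = min{1, (1 − p₀)/p₁} = 0.48689 / 0.79402 ≈ 0.6132

0.354 ≤ PN ≤ 0.613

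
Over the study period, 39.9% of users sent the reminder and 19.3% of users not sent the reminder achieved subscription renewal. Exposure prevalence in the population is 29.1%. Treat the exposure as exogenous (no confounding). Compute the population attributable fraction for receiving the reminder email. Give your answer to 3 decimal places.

PAF ≈ 0.237

p₁ = 0.399, p₀ = 0.193.
Overall risk P(Y=1) = π·p₁ + (1−π)·p₀ = 0.291×0.399 + 0.709×0.193 = 0.25295.
Under exogeneity, PAF = [P(Y=1) − p₀] / P(Y=1).
PAF = (0.25295 − 0.193) / 0.25295 ≈ 0.2370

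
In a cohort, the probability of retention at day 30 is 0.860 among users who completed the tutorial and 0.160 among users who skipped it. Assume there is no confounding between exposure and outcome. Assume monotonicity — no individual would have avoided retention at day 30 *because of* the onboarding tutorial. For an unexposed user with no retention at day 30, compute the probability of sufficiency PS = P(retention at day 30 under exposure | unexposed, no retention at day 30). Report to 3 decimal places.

PS ≈ 0.833

Let p₁ = 0.86, p₀ = 0.16.
Under exogeneity and monotonicity, PS = (p₁ − p₀) / (1 − p₀).
PS = (0.86 − 0.16) / (1 − 0.16) = 0.7 / 0.84 ≈ 0.8333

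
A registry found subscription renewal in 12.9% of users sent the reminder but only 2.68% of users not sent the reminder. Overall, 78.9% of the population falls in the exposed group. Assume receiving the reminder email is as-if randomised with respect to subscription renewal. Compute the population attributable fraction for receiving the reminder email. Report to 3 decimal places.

p₁ = 0.129, p₀ = 0.0268.
Overall risk P(Y=1) = π·p₁ + (1−π)·p₀ = 0.789×0.129 + 0.211×0.0268 = 0.10744.
Under exogeneity, PAF = [P(Y=1) − p₀] / P(Y=1).
PAF = (0.10744 − 0.0268) / 0.10744 ≈ 0.7505

PAF ≈ 0.751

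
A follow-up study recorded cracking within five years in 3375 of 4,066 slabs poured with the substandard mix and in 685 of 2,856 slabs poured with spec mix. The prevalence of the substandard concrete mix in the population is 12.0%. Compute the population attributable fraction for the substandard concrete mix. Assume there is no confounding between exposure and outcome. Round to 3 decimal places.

PAF ≈ 0.228

p₁ = P(outcome | exposed) = 3375/4066 = 0.83005
p₀ = P(outcome | unexposed) = 685/2856 = 0.23985
Overall risk P(Y=1) = π·p₁ + (1−π)·p₀ = 0.12×0.83005 + 0.88×0.23985 = 0.31067.
Under exogeneity, PAF = [P(Y=1) − p₀] / P(Y=1).
PAF = (0.31067 − 0.23985) / 0.31067 ≈ 0.2280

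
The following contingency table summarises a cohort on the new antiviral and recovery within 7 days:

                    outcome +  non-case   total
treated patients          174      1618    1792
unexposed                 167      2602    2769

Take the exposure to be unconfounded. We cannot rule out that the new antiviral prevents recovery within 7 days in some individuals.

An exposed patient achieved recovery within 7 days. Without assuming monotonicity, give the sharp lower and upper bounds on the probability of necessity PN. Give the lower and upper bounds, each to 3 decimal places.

0.379 ≤ PN ≤ 1.000

p₁ = P(outcome | exposed) = 174/1792 = 0.097098
p₀ = P(outcome | unexposed) = 167/2769 = 0.060311
Under exogeneity alone the bounds on PN are max{0,(p₁−p₀)/p₁} ≤ PN ≤ min{1,(1−p₀)/p₁}.
  lower = (p₁ − p₀)/p₁ = 0.036788 / 0.097098 ≈ 0.3789
  upper = min{1, (1 − p₀)/p₁} = 0.93969 / 0.097098 ≈ 9.6777 → capped at 1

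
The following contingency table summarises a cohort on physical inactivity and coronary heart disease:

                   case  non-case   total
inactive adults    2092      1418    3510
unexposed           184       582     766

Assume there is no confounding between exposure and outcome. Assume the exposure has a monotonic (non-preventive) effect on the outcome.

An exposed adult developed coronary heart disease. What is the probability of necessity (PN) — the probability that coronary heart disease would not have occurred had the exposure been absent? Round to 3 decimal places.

PN ≈ 0.597

p₁ = P(outcome | exposed) = 2092/3510 = 0.59601
p₀ = P(outcome | unexposed) = 184/766 = 0.24021
Under exogeneity and monotonicity, PN = (p₁ − p₀) / p₁.
PN = (0.59601 − 0.24021) / 0.59601 = 0.3558 / 0.59601 ≈ 0.5970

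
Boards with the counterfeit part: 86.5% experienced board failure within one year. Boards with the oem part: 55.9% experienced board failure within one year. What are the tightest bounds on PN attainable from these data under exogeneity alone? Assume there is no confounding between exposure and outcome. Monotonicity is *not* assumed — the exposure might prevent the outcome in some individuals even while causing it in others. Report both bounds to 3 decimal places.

p₁ = 0.865, p₀ = 0.559.
Under exogeneity alone the bounds on PN are max{0,(p₁−p₀)/p₁} ≤ PN ≤ min{1,(1−p₀)/p₁}.
  lower = (p₁ − p₀)/p₁ = 0.306 / 0.865 ≈ 0.3538
  upper = min{1, (1 − p₀)/p₁} = 0.441 / 0.865 ≈ 0.5098

0.354 ≤ PN ≤ 0.510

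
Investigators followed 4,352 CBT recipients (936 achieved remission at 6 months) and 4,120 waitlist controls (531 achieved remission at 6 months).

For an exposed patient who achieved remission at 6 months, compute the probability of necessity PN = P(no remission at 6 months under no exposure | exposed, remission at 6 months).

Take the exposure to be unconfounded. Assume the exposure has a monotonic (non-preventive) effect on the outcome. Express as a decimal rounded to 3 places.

PN ≈ 0.401

p₁ = P(outcome | exposed) = 936/4352 = 0.21507
p₀ = P(outcome | unexposed) = 531/4120 = 0.12888
Under exogeneity and monotonicity, PN = (p₁ − p₀) / p₁.
PN = (0.21507 − 0.12888) / 0.21507 = 0.08619 / 0.21507 ≈ 0.4007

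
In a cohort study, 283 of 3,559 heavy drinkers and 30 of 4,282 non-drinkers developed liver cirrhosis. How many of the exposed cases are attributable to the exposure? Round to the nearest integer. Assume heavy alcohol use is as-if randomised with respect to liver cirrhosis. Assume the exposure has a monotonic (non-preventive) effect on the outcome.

p₁ = P(outcome | exposed) = 283/3559 = 0.079517
p₀ = P(outcome | unexposed) = 30/4282 = 0.0070061
PN = (p₁ − p₀)/p₁ = (0.079517 − 0.0070061) / 0.079517 ≈ 0.91189.
Attributable cases ≈ PN × (exposed cases) = 0.91189 × 283 ≈ 258.07.

about 258 cases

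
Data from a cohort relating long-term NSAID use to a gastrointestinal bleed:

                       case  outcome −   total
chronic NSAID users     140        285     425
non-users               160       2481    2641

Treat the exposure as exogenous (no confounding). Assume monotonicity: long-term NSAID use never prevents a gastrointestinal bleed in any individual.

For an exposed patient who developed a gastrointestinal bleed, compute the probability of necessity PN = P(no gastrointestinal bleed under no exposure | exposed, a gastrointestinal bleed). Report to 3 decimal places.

p₁ = P(outcome | exposed) = 140/425 = 0.32941
p₀ = P(outcome | unexposed) = 160/2641 = 0.060583
Under exogeneity and monotonicity, PN = (p₁ − p₀)/p₁.
PN = (0.32941 − 0.060583) / 0.32941 ≈ 0.8161

PN ≈ 0.816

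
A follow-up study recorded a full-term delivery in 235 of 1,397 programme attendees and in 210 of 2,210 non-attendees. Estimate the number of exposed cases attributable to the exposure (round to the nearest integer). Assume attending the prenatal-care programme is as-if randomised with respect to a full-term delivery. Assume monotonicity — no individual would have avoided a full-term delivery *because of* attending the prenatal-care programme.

p₁ = P(outcome | exposed) = 235/1397 = 0.16822
p₀ = P(outcome | unexposed) = 210/2210 = 0.095023
PN = (p₁ − p₀)/p₁ = (0.16822 − 0.095023) / 0.16822 ≈ 0.43512.
Attributable cases ≈ PN × (exposed cases) = 0.43512 × 235 ≈ 102.25.

about 102 cases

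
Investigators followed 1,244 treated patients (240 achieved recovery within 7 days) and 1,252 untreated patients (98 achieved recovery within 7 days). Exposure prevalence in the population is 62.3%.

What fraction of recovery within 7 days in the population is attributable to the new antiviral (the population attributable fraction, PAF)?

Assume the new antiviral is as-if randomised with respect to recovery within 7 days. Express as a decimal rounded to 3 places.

p₁ = P(outcome | exposed) = 240/1244 = 0.19293
p₀ = P(outcome | unexposed) = 98/1252 = 0.078275
Overall risk P(Y=1) = π·p₁ + (1−π)·p₀ = 0.623×0.19293 + 0.377×0.078275 = 0.1497.
Under exogeneity, PAF = [P(Y=1) − p₀] / P(Y=1).
PAF = (0.1497 − 0.078275) / 0.1497 ≈ 0.4771

PAF ≈ 0.477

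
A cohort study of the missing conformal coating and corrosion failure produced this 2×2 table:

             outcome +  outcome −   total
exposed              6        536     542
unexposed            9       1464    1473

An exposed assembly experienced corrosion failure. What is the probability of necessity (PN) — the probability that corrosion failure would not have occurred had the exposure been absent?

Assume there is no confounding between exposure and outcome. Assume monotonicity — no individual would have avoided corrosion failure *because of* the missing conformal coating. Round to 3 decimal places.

p₁ = P(outcome | exposed) = 6/542 = 0.01107
p₀ = P(outcome | unexposed) = 9/1473 = 0.00611
Under exogeneity and monotonicity, PN = (p₁ − p₀)/p₁.
PN = (0.01107 − 0.00611) / 0.01107 ≈ 0.4481

PN ≈ 0.448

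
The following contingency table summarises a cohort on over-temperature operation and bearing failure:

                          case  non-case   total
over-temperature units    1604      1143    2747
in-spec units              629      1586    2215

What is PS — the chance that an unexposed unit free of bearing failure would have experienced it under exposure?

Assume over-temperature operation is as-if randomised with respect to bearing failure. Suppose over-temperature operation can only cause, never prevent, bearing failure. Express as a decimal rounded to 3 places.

PS ≈ 0.419

p₁ = P(outcome | exposed) = 1604/2747 = 0.58391
p₀ = P(outcome | unexposed) = 629/2215 = 0.28397
Under exogeneity and monotonicity, PS = (p₁ − p₀)/(1 − p₀).
PS = (0.58391 − 0.28397) / 0.71603 ≈ 0.4189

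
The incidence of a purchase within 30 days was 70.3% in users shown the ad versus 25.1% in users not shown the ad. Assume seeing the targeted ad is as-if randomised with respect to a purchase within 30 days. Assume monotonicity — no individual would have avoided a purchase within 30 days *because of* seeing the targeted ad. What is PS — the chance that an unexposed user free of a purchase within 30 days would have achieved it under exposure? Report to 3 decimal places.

PS ≈ 0.603

p₁ = 0.703, p₀ = 0.251.
Under exogeneity and monotonicity, PS = (p₁ − p₀) / (1 − p₀).
PS = (0.703 − 0.251) / (1 − 0.251) = 0.452 / 0.749 ≈ 0.6035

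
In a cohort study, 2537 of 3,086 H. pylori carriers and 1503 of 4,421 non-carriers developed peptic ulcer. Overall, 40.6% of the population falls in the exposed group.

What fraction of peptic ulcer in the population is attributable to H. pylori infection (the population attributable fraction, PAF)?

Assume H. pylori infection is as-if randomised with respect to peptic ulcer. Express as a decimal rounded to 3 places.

p₁ = P(outcome | exposed) = 2537/3086 = 0.8221
p₀ = P(outcome | unexposed) = 1503/4421 = 0.33997
Overall risk P(Y=1) = π·p₁ + (1−π)·p₀ = 0.406×0.8221 + 0.594×0.33997 = 0.53571.
Under exogeneity, PAF = [P(Y=1) − p₀] / P(Y=1).
PAF = (0.53571 − 0.33997) / 0.53571 ≈ 0.3654

PAF ≈ 0.365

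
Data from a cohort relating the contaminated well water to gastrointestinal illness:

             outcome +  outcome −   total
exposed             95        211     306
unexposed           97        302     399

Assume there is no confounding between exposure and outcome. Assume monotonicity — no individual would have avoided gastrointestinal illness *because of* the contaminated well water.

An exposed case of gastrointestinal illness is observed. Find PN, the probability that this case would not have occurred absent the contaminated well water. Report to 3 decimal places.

PN ≈ 0.217

p₁ = P(outcome | exposed) = 95/306 = 0.31046
p₀ = P(outcome | unexposed) = 97/399 = 0.24311
Under exogeneity and monotonicity, PN = (p₁ − p₀)/p₁.
PN = (0.31046 − 0.24311) / 0.31046 ≈ 0.2169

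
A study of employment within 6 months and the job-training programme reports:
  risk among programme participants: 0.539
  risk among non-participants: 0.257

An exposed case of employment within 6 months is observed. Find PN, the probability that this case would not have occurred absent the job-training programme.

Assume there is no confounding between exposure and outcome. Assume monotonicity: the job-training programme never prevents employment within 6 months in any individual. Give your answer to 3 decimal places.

PN ≈ 0.523

Let p₁ = 0.539, p₀ = 0.257.
Under exogeneity and monotonicity, PN = (p₁ − p₀) / p₁.
PN = (0.539 − 0.257) / 0.539 = 0.282 / 0.539 ≈ 0.5232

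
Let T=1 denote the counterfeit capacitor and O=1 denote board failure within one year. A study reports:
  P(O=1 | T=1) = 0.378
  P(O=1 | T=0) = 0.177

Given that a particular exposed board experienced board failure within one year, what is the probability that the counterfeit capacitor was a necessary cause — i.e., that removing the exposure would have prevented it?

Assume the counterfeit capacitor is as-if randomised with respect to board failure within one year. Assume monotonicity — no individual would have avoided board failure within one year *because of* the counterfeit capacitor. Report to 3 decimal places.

Let p₁ = 0.378, p₀ = 0.177.
Under exogeneity and monotonicity, PN = (p₁ − p₀) / p₁.
PN = (0.378 − 0.177) / 0.378 = 0.201 / 0.378 ≈ 0.5317

PN ≈ 0.532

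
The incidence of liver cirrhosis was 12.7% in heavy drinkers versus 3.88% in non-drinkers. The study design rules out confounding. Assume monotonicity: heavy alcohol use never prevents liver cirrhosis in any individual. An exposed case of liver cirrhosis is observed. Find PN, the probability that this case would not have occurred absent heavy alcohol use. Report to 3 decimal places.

p₁ = 0.127, p₀ = 0.0388.
Under exogeneity and monotonicity, PN = (p₁ − p₀) / p₁.
PN = (0.127 − 0.0388) / 0.127 = 0.0882 / 0.127 ≈ 0.6945

PN ≈ 0.694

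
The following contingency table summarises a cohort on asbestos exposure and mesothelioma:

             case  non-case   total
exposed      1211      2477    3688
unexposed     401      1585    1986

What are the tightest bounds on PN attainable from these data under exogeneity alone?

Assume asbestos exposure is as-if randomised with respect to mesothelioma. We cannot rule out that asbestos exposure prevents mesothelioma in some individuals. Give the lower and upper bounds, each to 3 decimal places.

p₁ = P(outcome | exposed) = 1211/3688 = 0.32836
p₀ = P(outcome | unexposed) = 401/1986 = 0.20191
Under exogeneity alone the bounds on PN are max{0,(p₁−p₀)/p₁} ≤ PN ≤ min{1,(1−p₀)/p₁}.
  lower = (p₁ − p₀)/p₁ = 0.12645 / 0.32836 ≈ 0.3851
  upper = min{1, (1 − p₀)/p₁} = 0.79809 / 0.32836 ≈ 2.4305 → capped at 1

0.385 ≤ PN ≤ 1.000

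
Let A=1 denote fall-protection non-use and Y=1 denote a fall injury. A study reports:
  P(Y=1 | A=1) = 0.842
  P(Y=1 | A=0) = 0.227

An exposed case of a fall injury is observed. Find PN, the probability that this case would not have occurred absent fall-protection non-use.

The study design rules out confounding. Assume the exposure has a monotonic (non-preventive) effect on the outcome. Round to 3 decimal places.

Let p₁ = 0.842, p₀ = 0.227.
Under exogeneity and monotonicity, PN = (p₁ − p₀) / p₁.
PN = (0.842 − 0.227) / 0.842 = 0.615 / 0.842 ≈ 0.7304

PN ≈ 0.730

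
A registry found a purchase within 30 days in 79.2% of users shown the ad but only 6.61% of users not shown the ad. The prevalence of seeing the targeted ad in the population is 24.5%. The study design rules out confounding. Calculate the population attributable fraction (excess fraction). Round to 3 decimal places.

p₁ = 0.792, p₀ = 0.0661.
Overall risk P(Y=1) = π·p₁ + (1−π)·p₀ = 0.245×0.792 + 0.755×0.0661 = 0.24395.
Under exogeneity, PAF = [P(Y=1) − p₀] / P(Y=1).
PAF = (0.24395 − 0.0661) / 0.24395 ≈ 0.7290

PAF ≈ 0.729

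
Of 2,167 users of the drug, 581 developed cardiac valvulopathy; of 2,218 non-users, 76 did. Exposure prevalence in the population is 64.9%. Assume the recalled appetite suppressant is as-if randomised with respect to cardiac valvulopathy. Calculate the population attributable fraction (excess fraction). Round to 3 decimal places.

p₁ = P(outcome | exposed) = 581/2167 = 0.26811
p₀ = P(outcome | unexposed) = 76/2218 = 0.034265
Overall risk P(Y=1) = π·p₁ + (1−π)·p₀ = 0.649×0.26811 + 0.351×0.034265 = 0.18603.
Under exogeneity, PAF = [P(Y=1) − p₀] / P(Y=1).
PAF = (0.18603 − 0.034265) / 0.18603 ≈ 0.8158

PAF ≈ 0.816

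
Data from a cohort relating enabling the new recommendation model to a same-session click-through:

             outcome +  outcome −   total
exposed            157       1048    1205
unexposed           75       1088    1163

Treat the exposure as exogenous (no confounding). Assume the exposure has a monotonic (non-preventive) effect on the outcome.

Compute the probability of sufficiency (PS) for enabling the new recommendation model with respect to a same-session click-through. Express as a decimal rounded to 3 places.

PS ≈ 0.070

p₁ = P(outcome | exposed) = 157/1205 = 0.13029
p₀ = P(outcome | unexposed) = 75/1163 = 0.064488
Under exogeneity and monotonicity, PS = (p₁ − p₀)/(1 − p₀).
PS = (0.13029 − 0.064488) / 0.93551 ≈ 0.0703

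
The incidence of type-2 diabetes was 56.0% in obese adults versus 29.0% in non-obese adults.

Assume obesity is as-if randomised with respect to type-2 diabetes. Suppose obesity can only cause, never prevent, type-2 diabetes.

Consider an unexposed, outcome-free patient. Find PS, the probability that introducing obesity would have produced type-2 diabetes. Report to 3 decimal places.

p₁ = 0.56, p₀ = 0.29.
Under exogeneity and monotonicity, PS = (p₁ − p₀) / (1 − p₀).
PS = (0.56 − 0.29) / (1 − 0.29) = 0.27 / 0.71 ≈ 0.3803

PS ≈ 0.380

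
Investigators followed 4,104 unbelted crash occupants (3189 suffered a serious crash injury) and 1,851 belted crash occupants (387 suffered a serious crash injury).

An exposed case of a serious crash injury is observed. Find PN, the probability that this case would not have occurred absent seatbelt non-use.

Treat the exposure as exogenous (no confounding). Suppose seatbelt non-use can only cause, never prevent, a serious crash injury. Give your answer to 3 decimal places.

PN ≈ 0.731

p₁ = P(outcome | exposed) = 3189/4104 = 0.77705
p₀ = P(outcome | unexposed) = 387/1851 = 0.20908
Under exogeneity and monotonicity, PN = (p₁ − p₀) / p₁.
PN = (0.77705 − 0.20908) / 0.77705 = 0.56797 / 0.77705 ≈ 0.7309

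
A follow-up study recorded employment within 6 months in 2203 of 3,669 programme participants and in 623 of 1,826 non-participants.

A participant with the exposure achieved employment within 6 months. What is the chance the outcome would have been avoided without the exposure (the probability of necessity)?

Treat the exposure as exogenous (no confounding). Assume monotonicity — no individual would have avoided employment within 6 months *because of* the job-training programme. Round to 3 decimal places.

PN ≈ 0.432

p₁ = P(outcome | exposed) = 2203/3669 = 0.60044
p₀ = P(outcome | unexposed) = 623/1826 = 0.34118
Under exogeneity and monotonicity, PN = (p₁ − p₀) / p₁.
PN = (0.60044 − 0.34118) / 0.60044 = 0.25925 / 0.60044 ≈ 0.4318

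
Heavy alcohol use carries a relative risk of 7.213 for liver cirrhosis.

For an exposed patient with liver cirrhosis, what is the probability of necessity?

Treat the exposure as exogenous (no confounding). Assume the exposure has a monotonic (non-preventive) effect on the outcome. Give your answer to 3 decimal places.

Under exogeneity and monotonicity, PN = (RR − 1) / RR = 1 − 1/RR.
PN = (7.213 − 1) / 7.213 = 6.213 / 7.213 ≈ 0.8614

PN ≈ 0.861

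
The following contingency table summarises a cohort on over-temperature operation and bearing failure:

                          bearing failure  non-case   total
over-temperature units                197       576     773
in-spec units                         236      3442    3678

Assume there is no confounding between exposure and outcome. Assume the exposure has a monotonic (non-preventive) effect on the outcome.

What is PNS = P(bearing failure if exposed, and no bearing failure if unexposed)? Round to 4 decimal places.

p₁ = P(outcome | exposed) = 197/773 = 0.25485
p₀ = P(outcome | unexposed) = 236/3678 = 0.064165
Under exogeneity and monotonicity, PNS = p₁ − p₀.
PNS = 0.25485 − 0.064165 = 0.19069

PNS ≈ 0.1907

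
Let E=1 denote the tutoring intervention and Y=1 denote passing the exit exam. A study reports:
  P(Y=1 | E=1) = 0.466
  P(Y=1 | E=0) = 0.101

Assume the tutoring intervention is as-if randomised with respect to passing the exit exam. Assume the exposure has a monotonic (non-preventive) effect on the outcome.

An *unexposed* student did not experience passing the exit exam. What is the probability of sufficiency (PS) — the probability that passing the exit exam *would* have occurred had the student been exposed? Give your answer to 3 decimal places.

Let p₁ = 0.466, p₀ = 0.101.
Under exogeneity and monotonicity, PS = (p₁ − p₀) / (1 − p₀).
PS = (0.466 − 0.101) / (1 − 0.101) = 0.365 / 0.899 ≈ 0.4060

PS ≈ 0.406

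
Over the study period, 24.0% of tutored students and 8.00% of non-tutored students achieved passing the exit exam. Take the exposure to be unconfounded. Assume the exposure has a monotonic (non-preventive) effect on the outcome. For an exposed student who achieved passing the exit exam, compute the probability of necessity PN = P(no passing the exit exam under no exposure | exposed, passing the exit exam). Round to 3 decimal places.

PN ≈ 0.667

p₁ = 0.24, p₀ = 0.08.
Under exogeneity and monotonicity, PN = (p₁ − p₀) / p₁.
PN = (0.24 − 0.08) / 0.24 = 0.16 / 0.24 ≈ 0.6667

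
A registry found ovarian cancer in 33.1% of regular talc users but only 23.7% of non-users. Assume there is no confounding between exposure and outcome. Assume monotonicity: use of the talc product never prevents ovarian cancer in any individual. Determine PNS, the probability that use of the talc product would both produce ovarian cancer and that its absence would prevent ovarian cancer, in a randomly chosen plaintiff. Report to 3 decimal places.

PNS ≈ 0.094

p₁ = 0.331, p₀ = 0.237.
Under exogeneity and monotonicity, PNS = p₁ − p₀.
PNS = 0.331 − 0.237 = 0.094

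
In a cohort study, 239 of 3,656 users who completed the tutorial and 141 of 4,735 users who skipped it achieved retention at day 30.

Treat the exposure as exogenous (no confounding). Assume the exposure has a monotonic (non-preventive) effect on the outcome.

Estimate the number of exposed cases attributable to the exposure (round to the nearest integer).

about 130 cases

p₁ = P(outcome | exposed) = 239/3656 = 0.065372
p₀ = P(outcome | unexposed) = 141/4735 = 0.029778
PN = (p₁ − p₀)/p₁ = (0.065372 − 0.029778) / 0.065372 ≈ 0.54448.
Attributable cases ≈ PN × (exposed cases) = 0.54448 × 239 ≈ 130.13.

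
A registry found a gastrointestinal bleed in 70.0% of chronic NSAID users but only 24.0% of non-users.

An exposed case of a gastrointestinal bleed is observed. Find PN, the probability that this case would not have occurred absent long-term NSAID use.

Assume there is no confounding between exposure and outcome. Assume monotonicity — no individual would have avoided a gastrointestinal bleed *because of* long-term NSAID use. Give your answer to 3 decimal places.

PN ≈ 0.657

p₁ = 0.7, p₀ = 0.24.
Under exogeneity and monotonicity, PN = (p₁ − p₀) / p₁.
PN = (0.7 − 0.24) / 0.7 = 0.46 / 0.7 ≈ 0.6571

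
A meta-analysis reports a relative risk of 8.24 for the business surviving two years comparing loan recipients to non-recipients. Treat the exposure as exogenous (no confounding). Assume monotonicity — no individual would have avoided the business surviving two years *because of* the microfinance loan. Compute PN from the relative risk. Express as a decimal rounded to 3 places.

PN ≈ 0.879

Under exogeneity and monotonicity, PN = (RR − 1) / RR = 1 − 1/RR.
PN = (8.24 − 1) / 8.24 = 7.24 / 8.24 ≈ 0.8786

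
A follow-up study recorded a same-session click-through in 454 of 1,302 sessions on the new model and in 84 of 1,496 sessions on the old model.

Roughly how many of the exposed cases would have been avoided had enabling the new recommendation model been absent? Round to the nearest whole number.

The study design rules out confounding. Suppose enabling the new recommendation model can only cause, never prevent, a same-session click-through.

about 381 cases

p₁ = P(outcome | exposed) = 454/1302 = 0.34869
p₀ = P(outcome | unexposed) = 84/1496 = 0.05615
PN = (p₁ − p₀)/p₁ = (0.34869 − 0.05615) / 0.34869 ≈ 0.83897.
Attributable cases ≈ PN × (exposed cases) = 0.83897 × 454 ≈ 380.89.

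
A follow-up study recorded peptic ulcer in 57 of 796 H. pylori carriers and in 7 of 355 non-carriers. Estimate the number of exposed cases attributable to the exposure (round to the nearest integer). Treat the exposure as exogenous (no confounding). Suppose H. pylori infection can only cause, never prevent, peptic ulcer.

about 41 cases

p₁ = P(outcome | exposed) = 57/796 = 0.071608
p₀ = P(outcome | unexposed) = 7/355 = 0.019718
PN = (p₁ − p₀)/p₁ = (0.071608 − 0.019718) / 0.071608 ≈ 0.72464.
Attributable cases ≈ PN × (exposed cases) = 0.72464 × 57 ≈ 41.30.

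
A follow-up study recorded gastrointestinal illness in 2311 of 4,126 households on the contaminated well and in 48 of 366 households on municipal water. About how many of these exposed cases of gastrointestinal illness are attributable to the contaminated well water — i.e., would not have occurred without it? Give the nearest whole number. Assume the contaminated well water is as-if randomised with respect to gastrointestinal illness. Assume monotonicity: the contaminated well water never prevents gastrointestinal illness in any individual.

about 1770 cases

p₁ = P(outcome | exposed) = 2311/4126 = 0.56011
p₀ = P(outcome | unexposed) = 48/366 = 0.13115
PN = (p₁ − p₀)/p₁ = (0.56011 − 0.13115) / 0.56011 ≈ 0.76585.
Attributable cases ≈ PN × (exposed cases) = 0.76585 × 2311 ≈ 1769.89.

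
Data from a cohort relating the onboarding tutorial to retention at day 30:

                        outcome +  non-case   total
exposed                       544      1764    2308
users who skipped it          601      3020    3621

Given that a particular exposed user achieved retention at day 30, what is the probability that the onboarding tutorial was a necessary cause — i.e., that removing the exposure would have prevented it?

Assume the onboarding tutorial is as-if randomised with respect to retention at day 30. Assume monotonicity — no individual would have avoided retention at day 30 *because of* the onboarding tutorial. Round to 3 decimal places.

p₁ = P(outcome | exposed) = 544/2308 = 0.2357
p₀ = P(outcome | unexposed) = 601/3621 = 0.16598
Under exogeneity and monotonicity, PN = (p₁ − p₀)/p₁.
PN = (0.2357 − 0.16598) / 0.2357 ≈ 0.2958

PN ≈ 0.296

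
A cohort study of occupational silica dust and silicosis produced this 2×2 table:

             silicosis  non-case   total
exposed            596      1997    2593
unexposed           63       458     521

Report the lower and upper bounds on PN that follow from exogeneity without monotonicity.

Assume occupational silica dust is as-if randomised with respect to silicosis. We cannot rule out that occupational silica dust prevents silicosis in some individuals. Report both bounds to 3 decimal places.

0.474 ≤ PN ≤ 1.000

p₁ = P(outcome | exposed) = 596/2593 = 0.22985
p₀ = P(outcome | unexposed) = 63/521 = 0.12092
Under exogeneity alone the bounds on PN are max{0,(p₁−p₀)/p₁} ≤ PN ≤ min{1,(1−p₀)/p₁}.
  lower = (p₁ − p₀)/p₁ = 0.10893 / 0.22985 ≈ 0.4739
  upper = min{1, (1 − p₀)/p₁} = 0.87908 / 0.22985 ≈ 3.8246 → capped at 1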